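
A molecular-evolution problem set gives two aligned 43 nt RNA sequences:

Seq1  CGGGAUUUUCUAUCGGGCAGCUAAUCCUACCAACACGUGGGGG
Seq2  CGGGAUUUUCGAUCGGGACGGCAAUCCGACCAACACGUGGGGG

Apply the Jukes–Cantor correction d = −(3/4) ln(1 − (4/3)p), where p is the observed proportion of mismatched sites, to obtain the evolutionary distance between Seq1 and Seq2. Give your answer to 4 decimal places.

0.1544

Mismatches occur at site 11 (U→G), site 18 (C→A), site 19 (A→C), site 21 (C→G), site 22 (U→C), site 28 (U→G).
p = 6/43 = 0.139535.
d = −0.75 · ln(1 − (4/3)·0.139535) = −0.75 · ln(0.813953) = −0.75 · (-0.205853) = 0.1544.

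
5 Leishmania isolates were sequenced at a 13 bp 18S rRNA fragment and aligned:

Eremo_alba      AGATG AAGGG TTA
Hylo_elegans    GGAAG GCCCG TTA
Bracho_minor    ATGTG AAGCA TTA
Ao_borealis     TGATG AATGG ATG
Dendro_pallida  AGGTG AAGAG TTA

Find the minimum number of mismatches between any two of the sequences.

2

Pairwise Hamming distances:
  Eremo_alba vs Hylo_elegans: 6
  Eremo_alba vs Bracho_minor: 4
  Eremo_alba vs Ao_borealis: 4
  Eremo_alba vs Dendro_pallida: 2
  Hylo_elegans vs Bracho_minor: 8
  Hylo_elegans vs Ao_borealis: 8
  Hylo_elegans vs Dendro_pallida: 7
  Bracho_minor vs Ao_borealis: 8
  Bracho_minor vs Dendro_pallida: 3
  Ao_borealis vs Dendro_pallida: 6
The smallest is 2, between Eremo_alba and Dendro_pallida.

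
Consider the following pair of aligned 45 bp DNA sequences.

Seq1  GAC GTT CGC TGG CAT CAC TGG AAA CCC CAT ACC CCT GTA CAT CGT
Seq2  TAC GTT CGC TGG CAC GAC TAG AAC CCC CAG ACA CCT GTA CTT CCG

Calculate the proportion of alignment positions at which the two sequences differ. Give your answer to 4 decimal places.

Differing sites — 1:G/T; 15:T/C; 16:C/G; 20:G/A; 24:A/C; 30:T/G; 33:C/A; 41:A/T; 44:G/C; 45:T/G.
There are 10 differences over 45 sites, so p = 10/45 = 0.2222.

0.2222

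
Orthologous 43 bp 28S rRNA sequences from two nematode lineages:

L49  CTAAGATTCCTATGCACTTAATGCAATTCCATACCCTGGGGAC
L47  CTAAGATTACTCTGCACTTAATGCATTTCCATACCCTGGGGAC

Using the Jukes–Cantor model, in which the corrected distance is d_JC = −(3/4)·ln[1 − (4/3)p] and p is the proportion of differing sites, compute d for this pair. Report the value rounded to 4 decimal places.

0.0732

Mismatches occur at site 9 (C↔A), site 12 (A↔C), site 26 (A↔T).
p = 3/43 = 0.069767.
d = −0.75 · ln(1 − (4/3)·0.069767) = −0.75 · ln(0.906977) = −0.75 · (-0.097638) = 0.0732.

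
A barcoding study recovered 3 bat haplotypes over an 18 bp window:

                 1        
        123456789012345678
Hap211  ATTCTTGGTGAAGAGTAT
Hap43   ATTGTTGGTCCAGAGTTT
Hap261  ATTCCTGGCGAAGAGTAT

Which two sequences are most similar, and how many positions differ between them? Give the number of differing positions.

2

Pairwise Hamming distances:
  Hap211 vs Hap43: 4
  Hap211 vs Hap261: 2
  Hap43 vs Hap261: 6
The smallest is 2, between Hap211 and Hap261.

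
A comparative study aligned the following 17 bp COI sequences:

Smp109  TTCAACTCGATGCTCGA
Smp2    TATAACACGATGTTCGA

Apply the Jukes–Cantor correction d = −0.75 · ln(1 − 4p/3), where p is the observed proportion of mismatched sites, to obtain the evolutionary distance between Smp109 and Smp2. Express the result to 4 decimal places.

The sequences differ at positions 2 (T/A), 3 (C/T), 7 (T/A), 13 (C/T).
p = 4/17 = 0.235294.
d = −0.75 · ln(1 − (4/3)·0.235294) = −0.75 · ln(0.686275) = −0.75 · (-0.376477) = 0.2824.

0.2824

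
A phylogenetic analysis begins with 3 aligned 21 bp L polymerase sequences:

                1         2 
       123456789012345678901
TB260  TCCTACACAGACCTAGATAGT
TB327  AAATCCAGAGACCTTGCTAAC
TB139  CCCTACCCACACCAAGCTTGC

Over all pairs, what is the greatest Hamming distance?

Pairwise Hamming distances:
  TB260 vs TB327: 9
  TB260 vs TB139: 7
  TB327 vs TB139: 11
The largest is 11, between TB327 and TB139.

11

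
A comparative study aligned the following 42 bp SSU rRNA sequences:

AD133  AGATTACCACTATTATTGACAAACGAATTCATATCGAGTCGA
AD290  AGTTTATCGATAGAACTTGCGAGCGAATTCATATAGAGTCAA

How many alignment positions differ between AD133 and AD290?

The sequences differ at positions 3 (A/T), 7 (C/T), 9 (A/G), 10 (C/A), 13 (T/G), 14 (T/A), 16 (T/C), 18 (G/T), 19 (A/G), 21 (A/G), 23 (A/G), 35 (C/A), 41 (G/A).
That gives 13 mismatches out of 42 aligned sites, so the Hamming distance is 13.

13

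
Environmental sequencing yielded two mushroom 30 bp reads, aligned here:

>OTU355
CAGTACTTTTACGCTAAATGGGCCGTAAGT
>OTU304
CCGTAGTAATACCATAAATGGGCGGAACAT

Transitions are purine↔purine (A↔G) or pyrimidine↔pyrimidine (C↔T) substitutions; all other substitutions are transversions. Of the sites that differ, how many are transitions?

1

Mismatches occur at site 2 (A↔C, transversion), site 6 (C↔G, transversion), site 8 (T↔A, transversion), site 9 (T↔A, transversion), site 13 (G↔C, transversion), site 14 (C↔A, transversion), site 24 (C↔G, transversion), site 26 (T↔A, transversion), site 28 (A↔C, transversion), site 29 (G↔A, transition).
Of the 10 differences, 1 transition and 9 transversions, so the answer is 1.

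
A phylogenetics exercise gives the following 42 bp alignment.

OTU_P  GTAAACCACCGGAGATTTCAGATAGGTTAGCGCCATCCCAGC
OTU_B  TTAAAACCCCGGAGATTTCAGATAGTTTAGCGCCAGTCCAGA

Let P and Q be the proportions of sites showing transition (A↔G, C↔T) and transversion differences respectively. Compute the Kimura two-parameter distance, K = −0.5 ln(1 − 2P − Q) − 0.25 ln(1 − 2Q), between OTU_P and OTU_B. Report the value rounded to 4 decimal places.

0.1898

Mismatches occur at site 1 (G↔T, transversion), site 6 (C↔A, transversion), site 8 (A↔C, transversion), site 26 (G↔T, transversion), site 36 (T↔G, transversion), site 37 (C↔T, transition), site 42 (C↔A, transversion).
Of the 7 differences, 1 transition and 6 transversions over 42 sites: P = 1/42 = 0.023810, Q = 6/42 = 0.142857.
d = −0.5·ln(0.809523) − 0.25·ln(0.714286) = −0.5·(-0.211310) − 0.25·(-0.336472) = 0.1898.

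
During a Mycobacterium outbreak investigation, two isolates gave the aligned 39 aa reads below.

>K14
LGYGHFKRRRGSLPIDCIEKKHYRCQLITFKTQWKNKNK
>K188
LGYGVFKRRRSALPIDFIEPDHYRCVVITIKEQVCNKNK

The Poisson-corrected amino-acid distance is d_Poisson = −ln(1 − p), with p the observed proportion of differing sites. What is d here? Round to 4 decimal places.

The sequences differ at positions 5 (H/V), 11 (G/S), 12 (S/A), 17 (C/F), 20 (K/P), 21 (K/D), 26 (Q/V), 27 (L/V), 30 (F/I), 32 (T/E), 34 (W/V), 35 (K/C).
p = 12/39 = 0.307692.
d = −ln(1 − 0.307692) = −ln(0.692308) = 0.3677.

0.3677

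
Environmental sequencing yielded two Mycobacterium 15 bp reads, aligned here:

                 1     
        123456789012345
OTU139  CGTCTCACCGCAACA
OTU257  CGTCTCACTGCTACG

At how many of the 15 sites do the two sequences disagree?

The sequences differ at positions 9 (C/T), 12 (A/T), 15 (A/G).
That gives 3 mismatches out of 15 aligned sites, so the Hamming distance is 3.

3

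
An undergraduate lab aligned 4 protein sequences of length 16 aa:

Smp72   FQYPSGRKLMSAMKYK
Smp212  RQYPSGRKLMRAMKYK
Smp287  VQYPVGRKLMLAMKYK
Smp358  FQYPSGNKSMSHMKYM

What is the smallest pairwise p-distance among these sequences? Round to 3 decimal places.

Pairwise Hamming distances:
  Smp72 vs Smp212: 2
  Smp72 vs Smp287: 3
  Smp72 vs Smp358: 4
  Smp212 vs Smp287: 3
  Smp212 vs Smp358: 6
  Smp287 vs Smp358: 7
The smallest is 2 mismatches, between Smp72 and Smp212; p = 2/16 = 0.125.

0.125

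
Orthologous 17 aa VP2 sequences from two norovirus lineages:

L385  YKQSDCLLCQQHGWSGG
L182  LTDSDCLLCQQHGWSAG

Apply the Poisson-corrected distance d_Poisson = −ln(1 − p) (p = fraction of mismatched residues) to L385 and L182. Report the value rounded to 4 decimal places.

The sequences differ at positions 1 (Y/L), 2 (K/T), 3 (Q/D), 16 (G/A).
p = 4/17 = 0.235294.
d = −ln(1 − 0.235294) = −ln(0.764706) = 0.2683.

0.2683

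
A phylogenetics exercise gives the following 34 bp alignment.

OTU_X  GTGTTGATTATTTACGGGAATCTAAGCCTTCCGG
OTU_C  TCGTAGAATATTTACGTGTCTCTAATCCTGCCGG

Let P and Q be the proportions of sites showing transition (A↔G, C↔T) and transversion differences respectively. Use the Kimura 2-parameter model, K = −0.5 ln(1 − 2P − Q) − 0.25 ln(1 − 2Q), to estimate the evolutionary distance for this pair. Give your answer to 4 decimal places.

0.3332

Mismatches occur at site 1 (G↔T, transversion), site 2 (T↔C, transition), site 5 (T↔A, transversion), site 8 (T↔A, transversion), site 17 (G↔T, transversion), site 19 (A↔T, transversion), site 20 (A↔C, transversion), site 26 (G↔T, transversion), site 30 (T↔G, transversion).
Of the 9 differences, 1 transition and 8 transversions over 34 sites: P = 1/34 = 0.029412, Q = 8/34 = 0.235294.
d = −0.5·ln(0.705882) − 0.25·ln(0.529412) = −0.5·(-0.348307) − 0.25·(-0.635988) = 0.3332.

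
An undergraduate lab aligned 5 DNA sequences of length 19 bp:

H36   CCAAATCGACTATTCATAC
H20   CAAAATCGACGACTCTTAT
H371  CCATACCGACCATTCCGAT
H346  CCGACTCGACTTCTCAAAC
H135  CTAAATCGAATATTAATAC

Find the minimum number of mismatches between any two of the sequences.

Pairwise Hamming distances:
  H36 vs H20: 5
  H36 vs H371: 6
  H36 vs H346: 5
  H36 vs H135: 3
  H20 vs H371: 7
  H20 vs H346: 8
  H20 vs H135: 7
  H371 vs H346: 10
  H371 vs H135: 9
  H346 vs H135: 8
The smallest is 3, between H36 and H135.

3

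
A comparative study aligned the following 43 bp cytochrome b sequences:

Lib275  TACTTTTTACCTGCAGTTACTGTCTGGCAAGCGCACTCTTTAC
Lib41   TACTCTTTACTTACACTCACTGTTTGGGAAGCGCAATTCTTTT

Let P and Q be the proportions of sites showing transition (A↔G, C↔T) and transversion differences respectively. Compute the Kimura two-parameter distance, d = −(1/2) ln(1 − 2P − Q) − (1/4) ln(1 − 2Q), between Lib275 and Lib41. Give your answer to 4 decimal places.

Differing sites — 5:T/C (Ti); 11:C/T (Ti); 13:G/A (Ti); 16:G/C (Tv); 18:T/C (Ti); 24:C/T (Ti); 28:C/G (Tv); 36:C/A (Tv); 38:C/T (Ti); 39:T/C (Ti); 42:A/T (Tv); 43:C/T (Ti).
Of the 12 differences, 8 transitions and 4 transversions over 43 sites: P = 8/43 = 0.186047, Q = 4/43 = 0.093023.
d = −0.5·ln(0.534883) − 0.25·ln(0.813954) = −0.5·(-0.625707) − 0.25·(-0.205851) = 0.3643.

0.3643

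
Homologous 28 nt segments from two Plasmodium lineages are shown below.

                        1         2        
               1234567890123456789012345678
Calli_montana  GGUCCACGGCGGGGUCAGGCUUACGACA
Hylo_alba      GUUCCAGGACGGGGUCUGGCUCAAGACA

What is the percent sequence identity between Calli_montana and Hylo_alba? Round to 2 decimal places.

The sequences differ at positions 2 (G/U), 7 (C/G), 9 (G/A), 17 (A/U), 22 (U/C), 24 (C/A).
22 of the 28 sites match, so the percent identity is 22/28 × 100 = 78.57%.

78.57%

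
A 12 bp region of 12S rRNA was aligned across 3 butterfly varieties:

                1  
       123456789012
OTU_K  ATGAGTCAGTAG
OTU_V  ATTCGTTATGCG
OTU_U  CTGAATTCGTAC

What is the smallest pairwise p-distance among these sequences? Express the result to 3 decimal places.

0.417

Pairwise Hamming distances:
  OTU_K vs OTU_V: 6
  OTU_K vs OTU_U: 5
  OTU_V vs OTU_U: 9
The smallest is 5 mismatches, between OTU_K and OTU_U; p = 5/12 = 0.417.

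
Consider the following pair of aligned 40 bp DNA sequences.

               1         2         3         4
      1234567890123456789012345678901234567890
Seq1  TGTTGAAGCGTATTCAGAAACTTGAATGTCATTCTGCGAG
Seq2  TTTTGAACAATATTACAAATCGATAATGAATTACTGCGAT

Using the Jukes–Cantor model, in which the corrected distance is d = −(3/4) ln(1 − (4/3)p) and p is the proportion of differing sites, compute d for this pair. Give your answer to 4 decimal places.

0.5716

Mismatches occur at site 2 (G↔T), site 8 (G↔C), site 9 (C↔A), site 10 (G↔A), site 15 (C↔A), site 16 (A↔C), site 17 (G↔A), site 20 (A↔T), site 22 (T↔G), site 23 (T↔A), site 24 (G↔T), site 29 (T↔A), site 30 (C↔A), site 31 (A↔T), site 33 (T↔A), site 40 (G↔T).
p = 16/40 = 0.400000.
d = −0.75 · ln(1 − (4/3)·0.400000) = −0.75 · ln(0.466667) = −0.75 · (-0.762139) = 0.5716.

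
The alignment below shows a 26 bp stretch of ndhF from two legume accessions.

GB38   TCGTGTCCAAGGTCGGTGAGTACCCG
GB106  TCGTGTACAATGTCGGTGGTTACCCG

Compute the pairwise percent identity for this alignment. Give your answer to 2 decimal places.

Mismatches occur at site 7 (C↔A), site 11 (G↔T), site 19 (A↔G), site 20 (G↔T).
22 of the 26 sites match, so the percent identity is 22/26 × 100 = 84.62%.

84.62%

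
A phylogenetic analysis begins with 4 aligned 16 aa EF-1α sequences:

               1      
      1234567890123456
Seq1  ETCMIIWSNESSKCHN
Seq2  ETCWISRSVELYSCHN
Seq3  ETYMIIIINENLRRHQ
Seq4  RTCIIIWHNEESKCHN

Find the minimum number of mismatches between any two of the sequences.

4

Pairwise Hamming distances:
  Seq1 vs Seq2: 7
  Seq1 vs Seq3: 8
  Seq1 vs Seq4: 4
  Seq2 vs Seq3: 11
  Seq2 vs Seq4: 9
  Seq3 vs Seq4: 10
The smallest is 4, between Seq1 and Seq4.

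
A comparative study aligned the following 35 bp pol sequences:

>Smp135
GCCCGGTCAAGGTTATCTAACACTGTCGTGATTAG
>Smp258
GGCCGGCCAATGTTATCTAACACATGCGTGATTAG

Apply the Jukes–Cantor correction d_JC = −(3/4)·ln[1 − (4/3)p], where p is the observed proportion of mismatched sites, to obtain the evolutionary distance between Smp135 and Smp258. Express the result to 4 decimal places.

0.1946

Mismatches occur at site 2 (C↔G), site 7 (T↔C), site 11 (G↔T), site 24 (T↔A), site 25 (G↔T), site 26 (T↔G).
p = 6/35 = 0.171429.
d = −0.75 · ln(1 − (4/3)·0.171429) = −0.75 · ln(0.771428) = −0.75 · (-0.259512) = 0.1946.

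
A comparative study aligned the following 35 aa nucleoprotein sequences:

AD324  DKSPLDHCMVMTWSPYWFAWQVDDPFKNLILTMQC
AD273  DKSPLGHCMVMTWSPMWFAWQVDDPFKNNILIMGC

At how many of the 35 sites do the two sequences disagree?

5

Differing sites — 6:D/G; 16:Y/M; 29:L/N; 32:T/I; 34:Q/G.
That gives 5 mismatches out of 35 aligned sites, so the Hamming distance is 5.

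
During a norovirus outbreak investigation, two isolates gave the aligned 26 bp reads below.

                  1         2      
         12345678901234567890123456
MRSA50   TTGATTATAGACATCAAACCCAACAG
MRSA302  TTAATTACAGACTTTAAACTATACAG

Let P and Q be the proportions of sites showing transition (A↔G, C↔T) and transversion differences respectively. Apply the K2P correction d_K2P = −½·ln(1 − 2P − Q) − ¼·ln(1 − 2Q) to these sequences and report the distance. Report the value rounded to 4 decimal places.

Differing sites — 3:G/A (Ti); 8:T/C (Ti); 13:A/T (Tv); 15:C/T (Ti); 20:C/T (Ti); 21:C/A (Tv); 22:A/T (Tv).
Of the 7 differences, 4 transitions and 3 transversions over 26 sites: P = 4/26 = 0.153846, Q = 3/26 = 0.115385.
d = −0.5·ln(0.576923) − 0.25·ln(0.769230) = −0.5·(-0.550046) − 0.25·(-0.262365) = 0.3406.

0.3406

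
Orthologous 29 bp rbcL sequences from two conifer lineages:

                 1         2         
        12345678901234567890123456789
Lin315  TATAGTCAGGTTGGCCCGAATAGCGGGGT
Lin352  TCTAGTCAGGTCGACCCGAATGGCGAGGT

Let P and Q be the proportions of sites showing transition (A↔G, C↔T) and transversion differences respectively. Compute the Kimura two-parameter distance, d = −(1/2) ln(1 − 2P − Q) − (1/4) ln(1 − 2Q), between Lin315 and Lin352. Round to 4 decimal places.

0.2036

Differing sites — 2:A/C (Tv); 12:T/C (Ti); 14:G/A (Ti); 22:A/G (Ti); 26:G/A (Ti).
Of the 5 differences, 4 transitions and 1 transversion over 29 sites: P = 4/29 = 0.137931, Q = 1/29 = 0.034483.
d = −0.5·ln(0.689655) − 0.25·ln(0.931034) = −0.5·(-0.371564) − 0.25·(-0.071459) = 0.2036.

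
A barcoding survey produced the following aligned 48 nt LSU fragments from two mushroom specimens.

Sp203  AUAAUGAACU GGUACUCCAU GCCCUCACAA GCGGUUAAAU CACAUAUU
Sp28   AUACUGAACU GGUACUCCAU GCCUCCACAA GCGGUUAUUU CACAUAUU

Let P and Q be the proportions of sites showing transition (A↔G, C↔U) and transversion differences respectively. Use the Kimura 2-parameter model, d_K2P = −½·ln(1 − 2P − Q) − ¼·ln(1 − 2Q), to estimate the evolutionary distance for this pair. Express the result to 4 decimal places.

The sequences differ at positions 4 (A/C, transversion), 24 (C/U, transition), 25 (U/C, transition), 38 (A/U, transversion), 39 (A/U, transversion).
Of the 5 differences, 2 transitions and 3 transversions over 48 sites: P = 2/48 = 0.041667, Q = 3/48 = 0.062500.
d = −0.5·ln(0.854166) − 0.25·ln(0.875000) = −0.5·(-0.157630) − 0.25·(-0.133531) = 0.1122.

0.1122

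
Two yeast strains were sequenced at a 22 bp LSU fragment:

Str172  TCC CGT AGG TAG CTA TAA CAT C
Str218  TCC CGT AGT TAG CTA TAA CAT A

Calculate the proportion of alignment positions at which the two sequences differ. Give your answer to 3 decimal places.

0.091

The sequences differ at positions 9 (G/T), 22 (C/A).
There are 2 differences over 22 sites, so p = 2/22 = 0.091.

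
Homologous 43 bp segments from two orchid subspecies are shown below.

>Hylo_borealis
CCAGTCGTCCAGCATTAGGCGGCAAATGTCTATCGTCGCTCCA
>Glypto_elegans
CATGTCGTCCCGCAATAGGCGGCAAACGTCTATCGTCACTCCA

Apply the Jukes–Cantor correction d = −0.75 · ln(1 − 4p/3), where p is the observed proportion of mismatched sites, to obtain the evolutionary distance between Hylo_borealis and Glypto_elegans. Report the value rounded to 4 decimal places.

The sequences differ at positions 2 (C/A), 3 (A/T), 11 (A/C), 15 (T/A), 27 (T/C), 38 (G/A).
p = 6/43 = 0.139535.
d = −0.75 · ln(1 − (4/3)·0.139535) = −0.75 · ln(0.813953) = −0.75 · (-0.205853) = 0.1544.

0.1544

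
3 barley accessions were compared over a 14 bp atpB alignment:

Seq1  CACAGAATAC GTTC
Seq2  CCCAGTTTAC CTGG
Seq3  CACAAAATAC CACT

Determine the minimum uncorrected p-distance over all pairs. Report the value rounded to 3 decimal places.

Pairwise Hamming distances:
  Seq1 vs Seq2: 6
  Seq1 vs Seq3: 5
  Seq2 vs Seq3: 7
The smallest is 5 mismatches, between Seq1 and Seq3; p = 5/14 = 0.357.

0.357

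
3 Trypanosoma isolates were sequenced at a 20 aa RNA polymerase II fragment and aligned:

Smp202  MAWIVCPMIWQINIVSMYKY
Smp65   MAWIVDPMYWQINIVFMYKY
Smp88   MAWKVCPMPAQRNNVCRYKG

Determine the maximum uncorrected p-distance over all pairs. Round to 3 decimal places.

Pairwise Hamming distances:
  Smp202 vs Smp65: 3
  Smp202 vs Smp88: 8
  Smp65 vs Smp88: 9
The largest is 9 mismatches, between Smp65 and Smp88; p = 9/20 = 0.450.

0.450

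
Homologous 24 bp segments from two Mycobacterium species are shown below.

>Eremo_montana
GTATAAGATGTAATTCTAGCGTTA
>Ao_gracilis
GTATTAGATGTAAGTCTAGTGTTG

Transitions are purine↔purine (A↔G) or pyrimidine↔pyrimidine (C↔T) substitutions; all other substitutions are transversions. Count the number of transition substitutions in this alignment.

The sequences differ at positions 5 (A/T, transversion), 14 (T/G, transversion), 20 (C/T, transition), 24 (A/G, transition).
Of the 4 differences, 2 transitions and 2 transversions, so the answer is 2.

2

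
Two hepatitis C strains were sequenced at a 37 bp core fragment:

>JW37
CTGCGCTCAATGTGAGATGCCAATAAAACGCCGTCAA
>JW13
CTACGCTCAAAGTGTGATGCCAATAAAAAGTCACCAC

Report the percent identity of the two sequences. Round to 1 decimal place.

78.4%

Mismatches occur at site 3 (G→A), site 11 (T→A), site 15 (A→T), site 29 (C→A), site 31 (C→T), site 33 (G→A), site 34 (T→C), site 37 (A→C).
29 of the 37 sites match, so the percent identity is 29/37 × 100 = 78.4%.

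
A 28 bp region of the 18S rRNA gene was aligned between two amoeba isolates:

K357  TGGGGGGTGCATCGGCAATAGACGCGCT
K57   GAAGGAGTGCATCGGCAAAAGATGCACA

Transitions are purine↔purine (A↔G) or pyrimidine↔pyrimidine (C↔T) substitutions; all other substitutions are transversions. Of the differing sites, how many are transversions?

Differing sites — 1:T/G (Tv); 2:G/A (Ti); 3:G/A (Ti); 6:G/A (Ti); 19:T/A (Tv); 23:C/T (Ti); 26:G/A (Ti); 28:T/A (Tv).
Of the 8 differences, 5 transitions and 3 transversions, so the answer is 3.

3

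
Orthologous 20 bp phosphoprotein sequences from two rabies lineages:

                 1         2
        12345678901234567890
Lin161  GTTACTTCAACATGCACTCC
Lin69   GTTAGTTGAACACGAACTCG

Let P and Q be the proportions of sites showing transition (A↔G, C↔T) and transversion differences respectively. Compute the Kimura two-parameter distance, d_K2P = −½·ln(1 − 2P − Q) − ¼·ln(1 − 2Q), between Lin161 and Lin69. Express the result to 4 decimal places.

Differing sites — 5:C/G (Tv); 8:C/G (Tv); 13:T/C (Ti); 15:C/A (Tv); 20:C/G (Tv).
Of the 5 differences, 1 transition and 4 transversions over 20 sites: P = 1/20 = 0.050000, Q = 4/20 = 0.200000.
d = −0.5·ln(0.700000) − 0.25·ln(0.600000) = −0.5·(-0.356675) − 0.25·(-0.510826) = 0.3060.

0.3060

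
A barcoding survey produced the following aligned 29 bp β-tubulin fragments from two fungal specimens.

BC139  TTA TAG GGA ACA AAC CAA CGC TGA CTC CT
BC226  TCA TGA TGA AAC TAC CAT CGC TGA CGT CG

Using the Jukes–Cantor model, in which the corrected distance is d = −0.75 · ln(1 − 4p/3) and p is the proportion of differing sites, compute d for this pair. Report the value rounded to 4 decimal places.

0.5285

The sequences differ at positions 2 (T/C), 5 (A/G), 6 (G/A), 7 (G/T), 11 (C/A), 12 (A/C), 13 (A/T), 18 (A/T), 26 (T/G), 27 (C/T), 29 (T/G).
p = 11/29 = 0.379310.
d = −0.75 · ln(1 − (4/3)·0.379310) = −0.75 · ln(0.494253) = −0.75 · (-0.704708) = 0.5285.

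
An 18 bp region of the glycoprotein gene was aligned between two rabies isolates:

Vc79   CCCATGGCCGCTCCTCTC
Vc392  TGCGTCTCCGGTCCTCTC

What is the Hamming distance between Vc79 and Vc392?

6

The sequences differ at positions 1 (C/T), 2 (C/G), 4 (A/G), 6 (G/C), 7 (G/T), 11 (C/G).
That gives 6 mismatches out of 18 aligned sites, so the Hamming distance is 6.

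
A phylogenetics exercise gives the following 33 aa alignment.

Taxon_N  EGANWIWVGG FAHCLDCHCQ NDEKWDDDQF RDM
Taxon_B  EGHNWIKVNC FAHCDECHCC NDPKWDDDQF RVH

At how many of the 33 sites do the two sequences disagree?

Differing sites — 3:A/H; 7:W/K; 9:G/N; 10:G/C; 15:L/D; 16:D/E; 20:Q/C; 23:E/P; 32:D/V; 33:M/H.
That gives 10 mismatches out of 33 aligned sites, so the Hamming distance is 10.

10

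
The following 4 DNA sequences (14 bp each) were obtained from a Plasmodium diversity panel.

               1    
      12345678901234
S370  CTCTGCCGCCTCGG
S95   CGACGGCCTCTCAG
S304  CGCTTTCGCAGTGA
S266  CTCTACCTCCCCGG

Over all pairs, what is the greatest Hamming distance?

Pairwise Hamming distances:
  S370 vs S95: 7
  S370 vs S304: 7
  S370 vs S266: 3
  S95 vs S304: 11
  S95 vs S266: 9
  S304 vs S266: 8
The largest is 11, between S95 and S304.

11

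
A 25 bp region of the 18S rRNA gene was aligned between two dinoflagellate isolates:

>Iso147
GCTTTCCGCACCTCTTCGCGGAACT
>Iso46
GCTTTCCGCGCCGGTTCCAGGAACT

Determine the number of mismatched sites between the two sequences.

5

Mismatches occur at site 10 (A↔G), site 13 (T↔G), site 14 (C↔G), site 18 (G↔C), site 19 (C↔A).
That gives 5 mismatches out of 25 aligned sites, so the Hamming distance is 5.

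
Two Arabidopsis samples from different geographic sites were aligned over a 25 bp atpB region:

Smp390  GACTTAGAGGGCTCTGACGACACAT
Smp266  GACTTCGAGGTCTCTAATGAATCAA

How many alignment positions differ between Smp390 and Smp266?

Mismatches occur at site 6 (A↔C), site 11 (G↔T), site 16 (G↔A), site 18 (C↔T), site 21 (C↔A), site 22 (A↔T), site 25 (T↔A).
That gives 7 mismatches out of 25 aligned sites, so the Hamming distance is 7.

7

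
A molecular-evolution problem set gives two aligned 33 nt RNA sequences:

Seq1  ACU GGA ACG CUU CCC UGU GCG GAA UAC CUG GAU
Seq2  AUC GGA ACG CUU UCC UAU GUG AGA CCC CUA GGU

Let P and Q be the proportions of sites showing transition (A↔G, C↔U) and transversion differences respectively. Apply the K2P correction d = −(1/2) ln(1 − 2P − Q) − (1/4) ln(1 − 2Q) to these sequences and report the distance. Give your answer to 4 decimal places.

0.5214

Mismatches occur at site 2 (C→U, transition), site 3 (U→C, transition), site 13 (C→U, transition), site 17 (G→A, transition), site 20 (C→U, transition), site 22 (G→A, transition), site 23 (A→G, transition), site 25 (U→C, transition), site 26 (A→C, transversion), site 30 (G→A, transition), site 32 (A→G, transition).
Of the 11 differences, 10 transitions and 1 transversion over 33 sites: P = 10/33 = 0.303030, Q = 1/33 = 0.030303.
d = −0.5·ln(0.363637) − 0.25·ln(0.939394) = −0.5·(-1.011599) − 0.25·(-0.062520) = 0.5214.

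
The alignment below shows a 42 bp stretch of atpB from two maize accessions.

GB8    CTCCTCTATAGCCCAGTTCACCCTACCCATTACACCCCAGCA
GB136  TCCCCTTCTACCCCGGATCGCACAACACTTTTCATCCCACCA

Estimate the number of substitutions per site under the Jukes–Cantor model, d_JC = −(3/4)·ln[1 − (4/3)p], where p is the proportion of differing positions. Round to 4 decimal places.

The sequences differ at positions 1 (C/T), 2 (T/C), 5 (T/C), 6 (C/T), 8 (A/C), 11 (G/C), 15 (A/G), 17 (T/A), 20 (A/G), 22 (C/A), 24 (T/A), 27 (C/A), 29 (A/T), 32 (A/T), 35 (C/T), 40 (G/C).
p = 16/42 = 0.380952.
d = −0.75 · ln(1 − (4/3)·0.380952) = −0.75 · ln(0.492064) = −0.75 · (-0.709146) = 0.5319.

0.5319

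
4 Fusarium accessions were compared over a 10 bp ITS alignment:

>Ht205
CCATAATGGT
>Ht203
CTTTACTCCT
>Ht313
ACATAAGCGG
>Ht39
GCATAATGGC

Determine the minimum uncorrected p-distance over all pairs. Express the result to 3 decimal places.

Pairwise Hamming distances:
  Ht205 vs Ht203: 5
  Ht205 vs Ht313: 4
  Ht205 vs Ht39: 2
  Ht203 vs Ht313: 7
  Ht203 vs Ht39: 7
  Ht313 vs Ht39: 4
The smallest is 2 mismatches, between Ht205 and Ht39; p = 2/10 = 0.200.

0.200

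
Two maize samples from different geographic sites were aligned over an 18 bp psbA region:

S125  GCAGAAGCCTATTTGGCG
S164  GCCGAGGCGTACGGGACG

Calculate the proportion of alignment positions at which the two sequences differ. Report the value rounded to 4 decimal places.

0.3889

The sequences differ at positions 3 (A/C), 6 (A/G), 9 (C/G), 12 (T/C), 13 (T/G), 14 (T/G), 16 (G/A).
There are 7 differences over 18 sites, so p = 7/18 = 0.3889.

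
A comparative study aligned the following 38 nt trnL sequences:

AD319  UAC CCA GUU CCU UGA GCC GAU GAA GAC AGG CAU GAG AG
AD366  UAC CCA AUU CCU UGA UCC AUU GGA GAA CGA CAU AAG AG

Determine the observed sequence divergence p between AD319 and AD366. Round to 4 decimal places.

0.2368

Differing sites — 7:G/A; 16:G/U; 19:G/A; 20:A/U; 23:A/G; 27:C/A; 28:A/C; 30:G/A; 34:G/A.
There are 9 differences over 38 sites, so p = 9/38 = 0.2368.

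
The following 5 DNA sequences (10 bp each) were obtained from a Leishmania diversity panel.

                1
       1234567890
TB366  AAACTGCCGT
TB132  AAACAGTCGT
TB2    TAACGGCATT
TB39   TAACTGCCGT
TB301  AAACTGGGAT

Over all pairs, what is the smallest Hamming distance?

1

Pairwise Hamming distances:
  TB366 vs TB132: 2
  TB366 vs TB2: 4
  TB366 vs TB39: 1
  TB366 vs TB301: 3
  TB132 vs TB2: 5
  TB132 vs TB39: 3
  TB132 vs TB301: 4
  TB2 vs TB39: 3
  TB2 vs TB301: 5
  TB39 vs TB301: 4
The smallest is 1, between TB366 and TB39.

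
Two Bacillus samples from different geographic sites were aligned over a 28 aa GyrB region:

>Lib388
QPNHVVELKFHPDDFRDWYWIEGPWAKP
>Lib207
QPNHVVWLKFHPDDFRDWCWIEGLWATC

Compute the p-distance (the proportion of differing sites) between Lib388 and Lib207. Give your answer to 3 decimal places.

Differing sites — 7:E/W; 19:Y/C; 24:P/L; 27:K/T; 28:P/C.
There are 5 differences over 28 sites, so p = 5/28 = 0.179.

0.179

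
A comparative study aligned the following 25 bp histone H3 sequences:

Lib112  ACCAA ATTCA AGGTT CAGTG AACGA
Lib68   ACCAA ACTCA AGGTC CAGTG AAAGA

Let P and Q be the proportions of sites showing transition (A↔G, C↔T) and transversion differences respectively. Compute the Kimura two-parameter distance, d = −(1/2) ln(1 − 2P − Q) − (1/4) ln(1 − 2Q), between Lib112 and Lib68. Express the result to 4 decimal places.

0.1324

Differing sites — 7:T/C (Ti); 15:T/C (Ti); 23:C/A (Tv).
Of the 3 differences, 2 transitions and 1 transversion over 25 sites: P = 2/25 = 0.080000, Q = 1/25 = 0.040000.
d = −0.5·ln(0.800000) − 0.25·ln(0.920000) = −0.5·(-0.223144) − 0.25·(-0.083382) = 0.1324.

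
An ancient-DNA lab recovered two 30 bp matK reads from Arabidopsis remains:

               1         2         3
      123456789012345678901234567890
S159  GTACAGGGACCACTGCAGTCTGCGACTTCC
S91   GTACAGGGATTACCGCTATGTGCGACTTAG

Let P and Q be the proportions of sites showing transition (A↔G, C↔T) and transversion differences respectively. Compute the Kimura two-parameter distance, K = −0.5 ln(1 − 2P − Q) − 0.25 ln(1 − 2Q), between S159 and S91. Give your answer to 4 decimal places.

The sequences differ at positions 10 (C/T, transition), 11 (C/T, transition), 14 (T/C, transition), 17 (A/T, transversion), 18 (G/A, transition), 20 (C/G, transversion), 29 (C/A, transversion), 30 (C/G, transversion).
Of the 8 differences, 4 transitions and 4 transversions over 30 sites: P = 4/30 = 0.133333, Q = 4/30 = 0.133333.
d = −0.5·ln(0.600001) − 0.25·ln(0.733334) = −0.5·(-0.510824) − 0.25·(-0.310154) = 0.3330.

0.3330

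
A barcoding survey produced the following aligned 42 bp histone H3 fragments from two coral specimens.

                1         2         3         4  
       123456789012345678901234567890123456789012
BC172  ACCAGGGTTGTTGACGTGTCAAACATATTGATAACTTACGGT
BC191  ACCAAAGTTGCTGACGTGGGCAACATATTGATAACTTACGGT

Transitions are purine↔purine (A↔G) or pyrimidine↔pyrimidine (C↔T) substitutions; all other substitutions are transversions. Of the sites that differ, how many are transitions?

Mismatches occur at site 5 (G↔A, transition), site 6 (G↔A, transition), site 11 (T↔C, transition), site 19 (T↔G, transversion), site 20 (C↔G, transversion), site 21 (A↔C, transversion).
Of the 6 differences, 3 transitions and 3 transversions, so the answer is 3.

3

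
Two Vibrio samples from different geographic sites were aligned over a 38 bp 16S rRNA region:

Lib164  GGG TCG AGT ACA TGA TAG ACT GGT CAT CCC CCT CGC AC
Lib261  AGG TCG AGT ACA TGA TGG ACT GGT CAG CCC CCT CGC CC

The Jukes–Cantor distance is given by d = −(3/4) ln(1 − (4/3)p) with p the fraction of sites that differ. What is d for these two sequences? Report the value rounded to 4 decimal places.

The sequences differ at positions 1 (G/A), 17 (A/G), 27 (T/G), 37 (A/C).
p = 4/38 = 0.105263.
d = −0.75 · ln(1 − (4/3)·0.105263) = −0.75 · ln(0.859649) = −0.75 · (-0.151231) = 0.1134.

0.1134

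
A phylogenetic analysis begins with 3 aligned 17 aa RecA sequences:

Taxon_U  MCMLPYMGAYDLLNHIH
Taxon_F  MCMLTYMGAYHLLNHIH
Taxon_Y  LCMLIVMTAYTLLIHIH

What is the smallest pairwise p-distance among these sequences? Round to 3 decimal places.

0.118

Pairwise Hamming distances:
  Taxon_U vs Taxon_F: 2
  Taxon_U vs Taxon_Y: 6
  Taxon_F vs Taxon_Y: 6
The smallest is 2 mismatches, between Taxon_U and Taxon_F; p = 2/17 = 0.118.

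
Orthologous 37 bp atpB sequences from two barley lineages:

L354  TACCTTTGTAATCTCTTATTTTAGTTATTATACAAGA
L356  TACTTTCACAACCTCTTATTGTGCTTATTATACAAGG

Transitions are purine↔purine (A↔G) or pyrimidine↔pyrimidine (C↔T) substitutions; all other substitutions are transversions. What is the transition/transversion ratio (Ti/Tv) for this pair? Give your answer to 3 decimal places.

Differing sites — 4:C/T (Ti); 7:T/C (Ti); 8:G/A (Ti); 9:T/C (Ti); 12:T/C (Ti); 21:T/G (Tv); 23:A/G (Ti); 24:G/C (Tv); 37:A/G (Ti).
Of the 9 differences, 7 transitions and 2 transversions, so Ti/Tv = 7/2 = 3.500.

3.500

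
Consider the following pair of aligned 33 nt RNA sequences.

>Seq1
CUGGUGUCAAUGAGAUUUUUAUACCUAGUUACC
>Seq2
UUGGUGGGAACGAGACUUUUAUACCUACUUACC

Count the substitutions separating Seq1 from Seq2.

6

Mismatches occur at site 1 (C/U), site 7 (U/G), site 8 (C/G), site 11 (U/C), site 16 (U/C), site 28 (G/C).
That gives 6 mismatches out of 33 aligned sites, so the Hamming distance is 6.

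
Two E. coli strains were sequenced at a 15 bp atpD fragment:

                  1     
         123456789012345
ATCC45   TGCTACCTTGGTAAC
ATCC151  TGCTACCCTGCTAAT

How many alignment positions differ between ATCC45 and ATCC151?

The sequences differ at positions 8 (T/C), 11 (G/C), 15 (C/T).
That gives 3 mismatches out of 15 aligned sites, so the Hamming distance is 3.

3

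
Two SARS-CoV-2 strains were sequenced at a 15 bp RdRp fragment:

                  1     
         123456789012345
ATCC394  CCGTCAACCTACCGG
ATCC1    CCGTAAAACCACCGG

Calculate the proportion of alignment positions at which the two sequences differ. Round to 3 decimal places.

Differing sites — 5:C/A; 8:C/A; 10:T/C.
There are 3 differences over 15 sites, so p = 3/15 = 0.200.

0.200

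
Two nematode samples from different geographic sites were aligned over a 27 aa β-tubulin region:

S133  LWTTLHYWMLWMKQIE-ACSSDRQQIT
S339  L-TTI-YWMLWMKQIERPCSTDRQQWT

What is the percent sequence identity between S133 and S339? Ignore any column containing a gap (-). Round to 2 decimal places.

Excluding the 3 gap columns leaves 24 comparable sites.
The sequences differ at positions 5 (L/I), 18 (A/P), 21 (S/T), 26 (I/W).
20 of the 24 comparable sites match, so the percent identity is 20/24 × 100 = 83.33%.

83.33%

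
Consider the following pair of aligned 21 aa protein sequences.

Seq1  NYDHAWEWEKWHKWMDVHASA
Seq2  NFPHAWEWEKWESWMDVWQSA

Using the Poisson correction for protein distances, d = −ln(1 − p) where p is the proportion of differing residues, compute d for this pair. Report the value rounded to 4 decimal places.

Mismatches occur at site 2 (Y→F), site 3 (D→P), site 12 (H→E), site 13 (K→S), site 18 (H→W), site 19 (A→Q).
p = 6/21 = 0.285714.
d = −ln(1 − 0.285714) = −ln(0.714286) = 0.3365.

0.3365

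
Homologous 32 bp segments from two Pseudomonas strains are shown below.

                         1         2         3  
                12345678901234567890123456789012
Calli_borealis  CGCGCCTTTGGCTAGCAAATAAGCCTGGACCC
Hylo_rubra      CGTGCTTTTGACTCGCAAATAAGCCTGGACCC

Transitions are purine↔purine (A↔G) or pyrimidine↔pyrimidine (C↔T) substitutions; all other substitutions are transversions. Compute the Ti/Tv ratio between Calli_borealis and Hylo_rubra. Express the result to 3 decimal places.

Mismatches occur at site 3 (C↔T, transition), site 6 (C↔T, transition), site 11 (G↔A, transition), site 14 (A↔C, transversion).
Of the 4 differences, 3 transitions and 1 transversion, so Ti/Tv = 3/1 = 3.000.

3.000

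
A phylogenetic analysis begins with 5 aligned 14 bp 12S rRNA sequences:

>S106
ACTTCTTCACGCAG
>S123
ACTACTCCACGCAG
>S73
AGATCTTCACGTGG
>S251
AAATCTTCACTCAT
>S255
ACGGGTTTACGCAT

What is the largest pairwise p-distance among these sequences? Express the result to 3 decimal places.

Pairwise Hamming distances:
  S106 vs S123: 2
  S106 vs S73: 4
  S106 vs S251: 4
  S106 vs S255: 5
  S123 vs S73: 6
  S123 vs S251: 6
  S123 vs S255: 6
  S73 vs S251: 5
  S73 vs S255: 8
  S251 vs S255: 6
The largest is 8 mismatches, between S73 and S255; p = 8/14 = 0.571.

0.571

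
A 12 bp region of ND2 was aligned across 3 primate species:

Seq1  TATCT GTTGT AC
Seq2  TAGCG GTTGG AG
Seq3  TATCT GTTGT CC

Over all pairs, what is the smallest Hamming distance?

1

Pairwise Hamming distances:
  Seq1 vs Seq2: 4
  Seq1 vs Seq3: 1
  Seq2 vs Seq3: 5
The smallest is 1, between Seq1 and Seq3.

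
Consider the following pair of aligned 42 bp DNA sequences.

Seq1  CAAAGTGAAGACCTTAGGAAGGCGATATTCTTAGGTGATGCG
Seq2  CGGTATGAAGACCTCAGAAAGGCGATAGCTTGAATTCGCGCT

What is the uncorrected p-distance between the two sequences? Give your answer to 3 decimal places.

0.381

Mismatches occur at site 2 (A→G), site 3 (A→G), site 4 (A→T), site 5 (G→A), site 15 (T→C), site 18 (G→A), site 28 (T→G), site 29 (T→C), site 30 (C→T), site 32 (T→G), site 34 (G→A), site 35 (G→T), site 37 (G→C), site 38 (A→G), site 39 (T→C), site 42 (G→T).
There are 16 differences over 42 sites, so p = 16/42 = 0.381.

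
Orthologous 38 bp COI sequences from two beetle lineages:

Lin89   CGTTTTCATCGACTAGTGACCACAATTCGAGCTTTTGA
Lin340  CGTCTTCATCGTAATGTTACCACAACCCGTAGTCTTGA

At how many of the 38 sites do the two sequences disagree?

12

Mismatches occur at site 4 (T→C), site 12 (A→T), site 13 (C→A), site 14 (T→A), site 15 (A→T), site 18 (G→T), site 26 (T→C), site 27 (T→C), site 30 (A→T), site 31 (G→A), site 32 (C→G), site 34 (T→C).
That gives 12 mismatches out of 38 aligned sites, so the Hamming distance is 12.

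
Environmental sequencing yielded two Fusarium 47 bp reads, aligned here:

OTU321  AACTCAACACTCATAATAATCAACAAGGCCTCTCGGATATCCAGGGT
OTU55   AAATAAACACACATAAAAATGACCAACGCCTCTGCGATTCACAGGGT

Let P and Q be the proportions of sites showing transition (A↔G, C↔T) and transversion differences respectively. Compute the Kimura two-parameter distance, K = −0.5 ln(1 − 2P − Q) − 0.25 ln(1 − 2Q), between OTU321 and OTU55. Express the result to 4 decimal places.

0.3197

Mismatches occur at site 3 (C/A, transversion), site 5 (C/A, transversion), site 11 (T/A, transversion), site 17 (T/A, transversion), site 21 (C/G, transversion), site 23 (A/C, transversion), site 27 (G/C, transversion), site 34 (C/G, transversion), site 35 (G/C, transversion), site 39 (A/T, transversion), site 40 (T/C, transition), site 41 (C/A, transversion).
Of the 12 differences, 1 transition and 11 transversions over 47 sites: P = 1/47 = 0.021277, Q = 11/47 = 0.234043.
d = −0.5·ln(0.723403) − 0.25·ln(0.531914) = −0.5·(-0.323789) − 0.25·(-0.631273) = 0.3197.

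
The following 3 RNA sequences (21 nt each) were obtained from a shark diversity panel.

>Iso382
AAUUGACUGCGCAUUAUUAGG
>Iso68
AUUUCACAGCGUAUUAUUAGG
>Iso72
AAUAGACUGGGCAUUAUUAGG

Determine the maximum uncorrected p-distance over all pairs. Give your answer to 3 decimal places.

0.286

Pairwise Hamming distances:
  Iso382 vs Iso68: 4
  Iso382 vs Iso72: 2
  Iso68 vs Iso72: 6
The largest is 6 mismatches, between Iso68 and Iso72; p = 6/21 = 0.286.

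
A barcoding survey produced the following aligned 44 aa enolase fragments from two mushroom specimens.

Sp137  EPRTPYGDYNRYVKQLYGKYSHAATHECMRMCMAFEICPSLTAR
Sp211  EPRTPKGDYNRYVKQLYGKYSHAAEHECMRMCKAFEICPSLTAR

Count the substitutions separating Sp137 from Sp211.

The sequences differ at positions 6 (Y/K), 25 (T/E), 33 (M/K).
That gives 3 mismatches out of 44 aligned sites, so the Hamming distance is 3.

3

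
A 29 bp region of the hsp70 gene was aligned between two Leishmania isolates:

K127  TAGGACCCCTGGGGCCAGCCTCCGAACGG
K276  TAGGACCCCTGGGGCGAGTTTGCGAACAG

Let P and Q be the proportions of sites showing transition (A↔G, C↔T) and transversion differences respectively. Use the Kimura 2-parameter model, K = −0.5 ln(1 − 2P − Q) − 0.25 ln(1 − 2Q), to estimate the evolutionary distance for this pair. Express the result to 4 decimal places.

0.1985

Mismatches occur at site 16 (C→G, transversion), site 19 (C→T, transition), site 20 (C→T, transition), site 22 (C→G, transversion), site 28 (G→A, transition).
Of the 5 differences, 3 transitions and 2 transversions over 29 sites: P = 3/29 = 0.103448, Q = 2/29 = 0.068966.
d = −0.5·ln(0.724138) − 0.25·ln(0.862068) = −0.5·(-0.322773) − 0.25·(-0.148421) = 0.1985.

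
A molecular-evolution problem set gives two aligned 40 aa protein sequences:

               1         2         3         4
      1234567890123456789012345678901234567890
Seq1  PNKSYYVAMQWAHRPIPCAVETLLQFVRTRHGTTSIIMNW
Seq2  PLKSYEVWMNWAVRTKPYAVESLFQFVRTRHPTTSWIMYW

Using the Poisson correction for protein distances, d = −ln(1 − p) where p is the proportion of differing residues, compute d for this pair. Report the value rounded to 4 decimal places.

0.3930

The sequences differ at positions 2 (N/L), 6 (Y/E), 8 (A/W), 10 (Q/N), 13 (H/V), 15 (P/T), 16 (I/K), 18 (C/Y), 22 (T/S), 24 (L/F), 32 (G/P), 36 (I/W), 39 (N/Y).
p = 13/40 = 0.325000.
d = −ln(1 − 0.325000) = −ln(0.675000) = 0.3930.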